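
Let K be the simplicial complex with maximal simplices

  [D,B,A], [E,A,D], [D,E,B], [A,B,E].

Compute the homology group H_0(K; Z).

Order the vertices as A < B < D < E. Listing each simplex with vertices in this order, K has dimension 2 with simplices:

  0-simplices (4): A, B, D, E
  1-simplices (6): AB, AD, AE, BD, BE, DE
  2-simplices (4): ABD, ABE, ADE, BDE

so the chain groups are C_0 ≅ Z^4, C_1 ≅ Z^6, C_2 ≅ Z^4.

Boundary ∂_1: C_1 → C_0 sends each edge [p,q] (with p < q) to q − p. For instance
  ∂BD = D − B.
The resulting 4×6 matrix has rank 3, and its Smith normal form has invariant factors (1,1,1).

∂_2: C_2 → C_1 sends each 2-simplex [p,q,r] to [q,r] − [p,r] + [p,q]. For instance
  ∂ABE = BE − AE + AB,
  ∂ABD = BD − AD + AB.
As a 6×4 matrix over Z this has rank 3, with invariant factors (1,1,1).

From H_k ≅ ker(∂_k) / im(∂_{k+1}) we obtain:

  H_0: rank C_0 − rank ∂_1 = 4 − 3 = 1, and the invariant factors of ∂_1 are all 1, so H_0 ≅ Z.

(K is a triangulation of the 2-sphere S^2.)

H_0 = Z.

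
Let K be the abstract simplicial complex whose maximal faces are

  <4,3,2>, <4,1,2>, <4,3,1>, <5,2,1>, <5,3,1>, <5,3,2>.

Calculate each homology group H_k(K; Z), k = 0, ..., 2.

H_0 = Z,  H_1 = 0,  H_2 = Z.

Take the total order 1 < 2 < 3 < 4 < 5 on the vertex set. Then K (dimension 2) consists of the simplices:

  0-simplices (5): [1], [2], [3], [4], [5]
  1-simplices (9): [1,2], [1,3], [1,4], [1,5], [2,3], [2,4], [2,5], [3,4], [3,5]
  2-simplices (6): [1,2,4], [1,2,5], [1,3,4], [1,3,5], [2,3,4], [2,3,5]

giving chain groups C_0 ≅ Z^5, C_1 ≅ Z^9, C_2 ≅ Z^6.

∂_1: C_1 → C_0 sends each edge [p,q] (with p < q) to q − p.
The resulting 5×9 matrix has rank 4, and its Smith normal form has invariant factors (1,1,1,1).

∂_2: C_2 → C_1 acts by ∂[p,q,r] = [q,r] − [p,r] + [p,q]. For instance
  ∂[2,3,4] = [3,4] − [2,4] + [2,3],
  ∂[1,3,4] = [3,4] − [1,4] + [1,3].
As a 9×6 matrix over Z this has rank 5, with invariant factors (1,1,1,1,1).

Now H_k = ker ∂_k / im ∂_{k+1}, so:

  H_0: rank C_0 − rank ∂_1 = 5 − 4 = 1, and the invariant factors of ∂_1 are all 1, so H_0 = Z.
  H_1: rank ker ∂_1 − rank ∂_2 = (9 − 4) − 5 = 0, and the invariant factors of ∂_2 are all 1, so H_1 = 0.
  H_2: rank ker ∂_2 − rank ∂_3 = (6 − 5) − 0 = 1, and there is no ∂_3, so H_2 = Z.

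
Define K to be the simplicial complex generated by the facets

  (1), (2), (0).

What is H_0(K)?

Order the vertices as 0 < 1 < 2. Listing each simplex with vertices in this order, K has dimension 0 with simplices:

  0-simplices (3): [0], [1], [2]

so the chain groups are C_0 ≅ Z^3.

Reading off H_k = ker ∂_k / im ∂_{k+1}:

  H_0: rank C_0 − rank ∂_1 = 3 − 0 = 3, and there is no ∂_1, so H_0 = Z^3.

H_0 ≅ Z^3.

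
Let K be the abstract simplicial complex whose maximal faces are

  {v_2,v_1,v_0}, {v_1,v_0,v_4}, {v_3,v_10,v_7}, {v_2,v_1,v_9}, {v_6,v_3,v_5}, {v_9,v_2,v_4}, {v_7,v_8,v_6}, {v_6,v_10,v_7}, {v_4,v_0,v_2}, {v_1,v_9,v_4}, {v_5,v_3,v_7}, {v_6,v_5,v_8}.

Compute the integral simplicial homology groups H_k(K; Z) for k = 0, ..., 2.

Take the total order v_0 < v_1 < v_2 < v_3 < v_4 < v_5 < v_6 < v_7 < v_8 < v_9 < v_10 on the vertex set. Then K (dimension 2) consists of the simplices:

  0-simplices (11): [v_0], [v_1], [v_2], [v_3], [v_4], [v_5], [v_6], [v_7], [v_8], [v_9], [v_10]
  1-simplices (21): (21 of them)
  2-simplices (12): (12 of them)

so the chain groups are C_0 ≅ Z^11, C_1 ≅ Z^21, C_2 ≅ Z^12.

The boundary map ∂_1: C_1 → C_0 sends each edge [p,q] (with p < q) to q − p. For instance
  ∂[v_3,v_10] = [v_10] − [v_3].
The 11×21 boundary matrix has rank 9 and Smith normal form diag(1,1,1,1,1,1,1,1,1).

The boundary map ∂_2: C_2 → C_1 maps a triangle to the signed sum of its edges. For instance
  ∂[v_3,v_7,v_10] = [v_7,v_10] − [v_3,v_10] + [v_3,v_7],
  ∂[v_0,v_1,v_2] = [v_1,v_2] − [v_0,v_2] + [v_0,v_1].
The 21×12 boundary matrix has rank 11 and Smith normal form diag(1,1,1,1,1,1,1,1,1,1,1).

Computing H_k = (kernel of ∂_k) / (image of ∂_{k+1}):

  H_0: rank C_0 − rank ∂_1 = 11 − 9 = 2, and the invariant factors of ∂_1 are all 1, so H_0 = Z^2.
  H_1: rank ker ∂_1 − rank ∂_2 = (21 − 9) − 11 = 1, and the invariant factors of ∂_2 are all 1, so H_1 = Z.
  H_2: rank ker ∂_2 − rank ∂_3 = (12 − 11) − 0 = 1, and there is no ∂_3, so H_2 = Z.

H_0 = Z^2,  H_1 = Z,  H_2 = Z.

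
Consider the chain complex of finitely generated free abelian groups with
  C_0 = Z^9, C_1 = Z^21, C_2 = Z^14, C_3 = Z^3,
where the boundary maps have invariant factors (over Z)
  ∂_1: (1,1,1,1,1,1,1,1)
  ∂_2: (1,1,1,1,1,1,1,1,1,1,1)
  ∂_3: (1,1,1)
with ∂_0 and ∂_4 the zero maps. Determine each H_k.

H_0: b_0 = 9 − 0 − 8 = 1; torsion from ∂_1 factors > 1: none. So H_0 = Z.
H_1: b_1 = 21 − 8 − 11 = 2; torsion from ∂_2 factors > 1: none. So H_1 = Z^2.
H_2: b_2 = 14 − 11 − 3 = 0; torsion from ∂_3 factors > 1: none. So H_2 = 0.
H_3: b_3 = 3 − 3 − 0 = 0; torsion from ∂_4 factors > 1: none. So H_3 = 0.

H_0 = Z,  H_1 = Z^2,  H_2 = 0,  H_3 = 0.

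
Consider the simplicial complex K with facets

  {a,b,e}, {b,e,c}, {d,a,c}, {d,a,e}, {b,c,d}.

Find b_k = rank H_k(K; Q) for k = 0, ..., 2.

b_0 = 1, b_1 = 1, b_2 = 0.

Take the total order a < b < c < d < e on the vertex set. Then K (dimension 2) consists of the simplices:

  0-simplices (5): a, b, c, d, e
  1-simplices (10): ab, ac, ad, ae, bc, bd, be, cd, ce, de
  2-simplices (5): abe, acd, ade, bcd, bce

so the chain groups are C_0 ≅ Z^5, C_1 ≅ Z^10, C_2 ≅ Z^5.

Boundary ∂_1: C_1 → C_0 sends each edge [p,q] (with p < q) to q − p. For instance
  ∂cd = d − c.
As a 5×10 matrix over Z this has rank 4, with invariant factors (1,1,1,1).

Boundary ∂_2: C_2 → C_1 maps a triangle to the signed sum of its edges. For instance
  ∂bcd = cd − bd + bc,
  ∂abe = be − ae + ab.
The resulting 10×5 matrix has rank 5, and its Smith normal form has invariant factors (1,1,1,1,1).

Now H_k = ker ∂_k / im ∂_{k+1}, so:

  H_0: rank C_0 − rank ∂_1 = 5 − 4 = 1, and the invariant factors of ∂_1 are all 1, so H_0 ≅ Z.
  H_1: rank ker ∂_1 − rank ∂_2 = (10 − 4) − 5 = 1, and the invariant factors of ∂_2 are all 1, so H_1 ≅ Z.
  H_2: rank ker ∂_2 − rank ∂_3 = (5 − 5) − 0 = 0, and there is no ∂_3, so H_2 ≅ 0.

Hence the Betti numbers are b_0 = 1, b_1 = 1, b_2 = 0.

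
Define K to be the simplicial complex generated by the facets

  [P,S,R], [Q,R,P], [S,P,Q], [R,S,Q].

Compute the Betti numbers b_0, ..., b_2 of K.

b_0 = 1, b_1 = 0, b_2 = 1.

Take the total order P < Q < R < S on the vertex set. Then K (dimension 2) consists of the simplices:

  0-simplices (4): P, Q, R, S
  1-simplices (6): PQ, PR, PS, QR, QS, RS
  2-simplices (4): PQR, PQS, PRS, QRS

Hence C_0 ≅ Z^4, C_1 ≅ Z^6, C_2 ≅ Z^4.

∂_1: C_1 → C_0 maps an edge to its endpoints' difference, ∂[p,q] = q − p. For instance
  ∂PQ = Q − P.
This gives a 4×6 integer matrix of rank 3; reducing to Smith normal form yields diagonal entries (1,1,1).

Boundary ∂_2: C_2 → C_1 maps a triangle to the signed sum of its edges. For instance
  ∂PQS = QS − PS + PQ,
  ∂PRS = RS − PS + PR.
The resulting 6×4 matrix has rank 3, and its Smith normal form has invariant factors (1,1,1).

Computing H_k = (kernel of ∂_k) / (image of ∂_{k+1}):

  H_0: rank C_0 − rank ∂_1 = 4 − 3 = 1, and the invariant factors of ∂_1 are all 1, so H_0 ≅ Z.
  H_1: rank ker ∂_1 − rank ∂_2 = (6 − 3) − 3 = 0, and the invariant factors of ∂_2 are all 1, so H_1 ≅ 0.
  H_2: rank ker ∂_2 − rank ∂_3 = (4 − 3) − 0 = 1, and there is no ∂_3, so H_2 ≅ Z.

As a check, the Euler characteristic is 4 − 6 + 4 = 2, which agrees with 1 − 0 + 1 = 2.

Hence the Betti numbers are b_0 = 1, b_1 = 0, b_2 = 1.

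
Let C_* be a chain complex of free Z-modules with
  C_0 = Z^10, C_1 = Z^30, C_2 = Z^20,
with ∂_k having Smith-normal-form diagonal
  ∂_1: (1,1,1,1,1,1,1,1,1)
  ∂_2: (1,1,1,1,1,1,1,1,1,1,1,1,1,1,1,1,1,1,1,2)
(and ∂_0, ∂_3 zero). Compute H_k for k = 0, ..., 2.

H_0 = Z,  H_1 = Z × Z/2,  H_2 = 0.

H_0: b_0 = 10 − 0 − 9 = 1; torsion from ∂_1 factors > 1: none. So H_0 = Z.
H_1: b_1 = 30 − 9 − 20 = 1; torsion from ∂_2 factors > 1: [2]. So H_1 = Z × Z/2.
H_2: b_2 = 20 − 20 − 0 = 0; torsion from ∂_3 factors > 1: none. So H_2 = 0.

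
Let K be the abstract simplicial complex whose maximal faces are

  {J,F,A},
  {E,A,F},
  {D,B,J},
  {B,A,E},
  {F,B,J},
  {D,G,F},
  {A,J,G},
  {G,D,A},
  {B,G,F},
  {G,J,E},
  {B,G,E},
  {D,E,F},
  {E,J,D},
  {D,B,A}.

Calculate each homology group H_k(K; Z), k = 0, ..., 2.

Order the vertices as A < B < D < E < F < G < J. Listing each simplex with vertices in this order, K has dimension 2 with simplices:

  0-simplices (7): A, B, D, E, F, G, J
  1-simplices (21): AB, AD, AE, AF, AG, AJ, BD, BE, BF, BG, BJ, DE, DF, DG, DJ, EF, EG, EJ, FG, FJ, GJ
  2-simplices (14): ABD, ABE, ADG, AEF, AFJ, AGJ, BDJ, BEG, BFG, BFJ, DEF, DEJ, DFG, EGJ

giving chain groups C_0 ≅ Z^7, C_1 ≅ Z^21, C_2 ≅ Z^14.

The boundary map ∂_1: C_1 → C_0 is given by ∂[p,q] = [q] − [p].
The 7×21 boundary matrix has rank 6 and Smith normal form diag(1,1,1,1,1,1).

The boundary map ∂_2: C_2 → C_1 maps a triangle to the signed sum of its edges. For instance
  ∂DEF = EF − DF + DE,
  ∂BFJ = FJ − BJ + BF.
As a 21×14 matrix over Z this has rank 13, with invariant factors (1,1,1,1,1,1,1,1,1,1,1,1,1).

From H_k ≅ ker(∂_k) / im(∂_{k+1}) we obtain:

  H_0: rank C_0 − rank ∂_1 = 7 − 6 = 1, and the invariant factors of ∂_1 are all 1, so H_0 = Z.
  H_1: rank ker ∂_1 − rank ∂_2 = (21 − 6) − 13 = 2, and the invariant factors of ∂_2 are all 1, so H_1 = Z^2.
  H_2: rank ker ∂_2 − rank ∂_3 = (14 − 13) − 0 = 1, and there is no ∂_3, so H_2 = Z.

As a check, the Euler characteristic is 7 − 21 + 14 = 0, which agrees with 1 − 2 + 1 = 0.
(K is a triangulation of the torus T^2.)

H_0 ≅ Z,  H_1 ≅ Z^2,  H_2 ≅ Z.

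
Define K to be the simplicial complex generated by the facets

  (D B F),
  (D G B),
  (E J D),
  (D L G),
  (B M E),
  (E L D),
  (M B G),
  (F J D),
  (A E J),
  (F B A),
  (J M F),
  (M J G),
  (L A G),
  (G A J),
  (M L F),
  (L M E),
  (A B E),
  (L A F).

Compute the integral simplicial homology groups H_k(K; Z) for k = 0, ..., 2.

H_0 ≅ Z,  H_1 ≅ Z^2,  H_2 ≅ Z.

Fix the vertex order A < B < D < E < F < G < J < L < M and write every simplex with vertices in increasing order. Then dim K = 2 and the simplices of K are:

  0-simplices (9): A, B, D, E, F, G, J, L, M
  1-simplices (27): AB, AE, AF, AG, AJ, AL, BD, BE, BF, BG, BM, DE, DF, DG, DJ, DL, EJ, EL, EM, FJ, FL, FM, GJ, GL, GM, JM, LM
  2-simplices (18): ABE, ABF, AEJ, AFL, AGJ, AGL, BDF, BDG, BEM, BGM, DEJ, DEL, DFJ, DGL, ELM, FJM, FLM, GJM

giving chain groups C_0 ≅ Z^9, C_1 ≅ Z^27, C_2 ≅ Z^18.

∂_1: C_1 → C_0 sends each edge [p,q] (with p < q) to q − p. For instance
  ∂AL = L − A.
This gives a 9×27 integer matrix of rank 8; reducing to Smith normal form yields diagonal entries (1,1,1,1,1,1,1,1).

The boundary map ∂_2: C_2 → C_1 sends each 2-simplex [p,q,r] to [q,r] − [p,r] + [p,q]. For instance
  ∂FLM = LM − FM + FL,
  ∂AFL = FL − AL + AF.
As a 27×18 matrix over Z this has rank 17, with invariant factors (1,1,1,1,1,1,1,1,1,1,1,1,1,1,1,1,1).

Computing H_k = (kernel of ∂_k) / (image of ∂_{k+1}):

  H_0: rank C_0 − rank ∂_1 = 9 − 8 = 1, and the invariant factors of ∂_1 are all 1, so H_0 = Z.
  H_1: rank ker ∂_1 − rank ∂_2 = (27 − 8) − 17 = 2, and the invariant factors of ∂_2 are all 1, so H_1 = Z^2.
  H_2: rank ker ∂_2 − rank ∂_3 = (18 − 17) − 0 = 1, and there is no ∂_3, so H_2 = Z.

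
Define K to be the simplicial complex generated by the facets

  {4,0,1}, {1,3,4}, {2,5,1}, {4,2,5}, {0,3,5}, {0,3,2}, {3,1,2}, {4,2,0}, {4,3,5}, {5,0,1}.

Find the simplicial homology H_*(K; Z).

Take the total order 0 < 1 < 2 < 3 < 4 < 5 on the vertex set. Then K (dimension 2) consists of the simplices:

  0-simplices (6): [0], [1], [2], [3], [4], [5]
  1-simplices (15): [0,1], [0,2], [0,3], [0,4], [0,5], [1,2], [1,3], [1,4], [1,5], [2,3], [2,4], [2,5], [3,4], [3,5], [4,5]
  2-simplices (10): [0,1,4], [0,1,5], [0,2,3], [0,2,4], [0,3,5], [1,2,3], [1,2,5], [1,3,4], [2,4,5], [3,4,5]

Hence C_0 ≅ Z^6, C_1 ≅ Z^15, C_2 ≅ Z^10.

Boundary ∂_1: C_1 → C_0 maps an edge to its endpoints' difference, ∂[p,q] = q − p. For instance
  ∂[2,5] = [5] − [2].
This gives a 6×15 integer matrix of rank 5; reducing to Smith normal form yields diagonal entries (1,1,1,1,1).

∂_2: C_2 → C_1 maps a triangle to the signed sum of its edges. For instance
  ∂[3,4,5] = [4,5] − [3,5] + [3,4],
  ∂[0,1,4] = [1,4] − [0,4] + [0,1].
The 15×10 boundary matrix has rank 10 and Smith normal form diag(1,1,1,1,1,1,1,1,1,2).

Reading off H_k = ker ∂_k / im ∂_{k+1}:

  H_0: rank C_0 − rank ∂_1 = 6 − 5 = 1, and the invariant factors of ∂_1 are all 1, so H_0 ≅ Z.
  H_1: rank ker ∂_1 − rank ∂_2 = (15 − 5) − 10 = 0, and ∂_2 has invariant factor 2 > 1, so H_1 ≅ Z/2Z.
  H_2: rank ker ∂_2 − rank ∂_3 = (10 − 10) − 0 = 0, and there is no ∂_3, so H_2 ≅ 0.

H_0 ≅ Z,  H_1 ≅ Z/2Z,  H_2 = 0.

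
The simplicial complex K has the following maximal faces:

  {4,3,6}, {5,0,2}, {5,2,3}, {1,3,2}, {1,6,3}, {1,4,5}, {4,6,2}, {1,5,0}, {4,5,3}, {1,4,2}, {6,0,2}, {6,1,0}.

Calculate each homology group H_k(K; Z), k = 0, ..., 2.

H_0 ≅ Z,  H_1 ≅ Z/2,  H_2 = 0.

Order the vertices as 0 < 1 < 2 < 3 < 4 < 5 < 6. Listing each simplex with vertices in this order, K has dimension 2 with simplices:

  0-simplices (7): [0], [1], [2], [3], [4], [5], [6]
  1-simplices (18): [0,1], [0,2], [0,5], [0,6], [1,2], [1,3], [1,4], [1,5], [1,6], [2,3], [2,4], [2,5], [2,6], [3,4], [3,5], [3,6], [4,5], [4,6]
  2-simplices (12): [0,1,5], [0,1,6], [0,2,5], [0,2,6], [1,2,3], [1,2,4], [1,3,6], [1,4,5], [2,3,5], [2,4,6], [3,4,5], [3,4,6]

giving chain groups C_0 ≅ Z^7, C_1 ≅ Z^18, C_2 ≅ Z^12.

The boundary map ∂_1: C_1 → C_0 maps an edge to its endpoints' difference, ∂[p,q] = q − p.
As a 7×18 matrix over Z this has rank 6, with invariant factors (1,1,1,1,1,1).

The boundary map ∂_2: C_2 → C_1 acts by ∂[p,q,r] = [q,r] − [p,r] + [p,q]. For instance
  ∂[3,4,5] = [4,5] − [3,5] + [3,4],
  ∂[1,4,5] = [4,5] − [1,5] + [1,4].
The 18×12 boundary matrix has rank 12 and Smith normal form diag(1,1,1,1,1,1,1,1,1,1,1,2).

Reading off H_k = ker ∂_k / im ∂_{k+1}:

  H_0: rank C_0 − rank ∂_1 = 7 − 6 = 1, and the invariant factors of ∂_1 are all 1, so H_0 ≅ Z.
  H_1: rank ker ∂_1 − rank ∂_2 = (18 − 6) − 12 = 0, and ∂_2 has invariant factor 2 > 1, so H_1 ≅ Z/2.
  H_2: rank ker ∂_2 − rank ∂_3 = (12 − 12) − 0 = 0, and there is no ∂_3, so H_2 ≅ 0.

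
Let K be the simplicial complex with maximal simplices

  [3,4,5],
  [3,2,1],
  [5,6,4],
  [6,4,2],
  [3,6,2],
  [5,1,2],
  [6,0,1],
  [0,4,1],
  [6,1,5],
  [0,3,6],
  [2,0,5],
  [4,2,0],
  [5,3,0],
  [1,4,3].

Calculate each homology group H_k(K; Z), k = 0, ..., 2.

Order the vertices as 0 < 1 < 2 < 3 < 4 < 5 < 6. Listing each simplex with vertices in this order, K has dimension 2 with simplices:

  0-simplices (7): [0], [1], [2], [3], [4], [5], [6]
  1-simplices (21): [0,1], [0,2], [0,3], [0,4], [0,5], [0,6], [1,2], [1,3], [1,4], [1,5], [1,6], [2,3], [2,4], [2,5], [2,6], [3,4], [3,5], [3,6], [4,5], [4,6], [5,6]
  2-simplices (14): [0,1,4], [0,1,6], [0,2,4], [0,2,5], [0,3,5], [0,3,6], [1,2,3], [1,2,5], [1,3,4], [1,5,6], [2,3,6], [2,4,6], [3,4,5], [4,5,6]

Hence C_0 ≅ Z^7, C_1 ≅ Z^21, C_2 ≅ Z^14.

The boundary map ∂_1: C_1 → C_0 is given by ∂[p,q] = [q] − [p]. For instance
  ∂[2,5] = [5] − [2].
As a 7×21 matrix over Z this has rank 6, with invariant factors (1,1,1,1,1,1).

∂_2: C_2 → C_1 sends each 2-simplex [p,q,r] to [q,r] − [p,r] + [p,q]. For instance
  ∂[1,2,3] = [2,3] − [1,3] + [1,2],
  ∂[0,1,6] = [1,6] − [0,6] + [0,1].
The resulting 21×14 matrix has rank 13, and its Smith normal form has invariant factors (1,1,1,1,1,1,1,1,1,1,1,1,1).

From H_k ≅ ker(∂_k) / im(∂_{k+1}) we obtain:

  H_0: rank C_0 − rank ∂_1 = 7 − 6 = 1, and the invariant factors of ∂_1 are all 1, so H_0 ≅ Z.
  H_1: rank ker ∂_1 − rank ∂_2 = (21 − 6) − 13 = 2, and the invariant factors of ∂_2 are all 1, so H_1 ≅ Z^2.
  H_2: rank ker ∂_2 − rank ∂_3 = (14 − 13) − 0 = 1, and there is no ∂_3, so H_2 ≅ Z.

H_0 ≅ Z,  H_1 ≅ Z^2,  H_2 ≅ Z.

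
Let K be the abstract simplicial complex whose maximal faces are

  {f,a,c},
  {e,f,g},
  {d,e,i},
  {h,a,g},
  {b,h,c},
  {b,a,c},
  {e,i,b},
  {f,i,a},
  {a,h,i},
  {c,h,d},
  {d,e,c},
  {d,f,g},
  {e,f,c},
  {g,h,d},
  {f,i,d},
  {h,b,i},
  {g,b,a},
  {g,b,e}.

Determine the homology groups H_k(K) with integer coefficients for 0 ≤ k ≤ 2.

H_0 = Z,  H_1 = Z ⊕ Z/2,  H_2 = 0.

We work with the vertex ordering a < b < c < d < e < f < g < h < i. The simplices of K, each written with vertices in increasing order, are:

  0-simplices (9): a, b, c, d, e, f, g, h, i
  1-simplices (27): ab, ac, af, ag, ah, ai, bc, be, bg, bh, bi, cd, ce, cf, ch, de, df, dg, dh, di, ef, eg, ei, fg, fi, gh, hi
  2-simplices (18): abc, abg, acf, afi, agh, ahi, bch, beg, bei, bhi, cde, cdh, cef, dei, dfg, dfi, dgh, efg

giving chain groups C_0 ≅ Z^9, C_1 ≅ Z^27, C_2 ≅ Z^18.

∂_1: C_1 → C_0 maps an edge to its endpoints' difference, ∂[p,q] = q − p.
The resulting 9×27 matrix has rank 8, and its Smith normal form has invariant factors (1,1,1,1,1,1,1,1).

Boundary ∂_2: C_2 → C_1 maps a triangle to the signed sum of its edges. For instance
  ∂bhi = hi − bi + bh,
  ∂afi = fi − ai + af.
The 27×18 boundary matrix has rank 18 and Smith normal form diag(1,1,1,1,1,1,1,1,1,1,1,1,1,1,1,1,1,2).

From H_k ≅ ker(∂_k) / im(∂_{k+1}) we obtain:

  H_0: rank C_0 − rank ∂_1 = 9 − 8 = 1, and the invariant factors of ∂_1 are all 1, so H_0 = Z.
  H_1: rank ker ∂_1 − rank ∂_2 = (27 − 8) − 18 = 1, and ∂_2 has invariant factor 2 > 1, so H_1 = Z ⊕ Z/2.
  H_2: rank ker ∂_2 − rank ∂_3 = (18 − 18) − 0 = 0, and there is no ∂_3, so H_2 = 0.

As a check, the Euler characteristic is 9 − 27 + 18 = 0, which agrees with 1 − 1 + 0 = 0.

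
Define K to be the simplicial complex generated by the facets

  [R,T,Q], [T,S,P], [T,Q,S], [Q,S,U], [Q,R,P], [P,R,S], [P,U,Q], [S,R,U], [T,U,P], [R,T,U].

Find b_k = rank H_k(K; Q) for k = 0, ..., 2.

Fix the vertex order P < Q < R < S < T < U and write every simplex with vertices in increasing order. Then dim K = 2 and the simplices of K are:

  0-simplices (6): P, Q, R, S, T, U
  1-simplices (15): PQ, PR, PS, PT, PU, QR, QS, QT, QU, RS, RT, RU, ST, SU, TU
  2-simplices (10): PQR, PQU, PRS, PST, PTU, QRT, QST, QSU, RSU, RTU

giving chain groups C_0 ≅ Z^6, C_1 ≅ Z^15, C_2 ≅ Z^10.

Boundary ∂_1: C_1 → C_0 sends each edge [p,q] (with p < q) to q − p.
As a 6×15 matrix over Z this has rank 5, with invariant factors (1,1,1,1,1).

∂_2: C_2 → C_1 maps a triangle to the signed sum of its edges. For instance
  ∂QST = ST − QT + QS,
  ∂QRT = RT − QT + QR.
This gives a 15×10 integer matrix of rank 10; reducing to Smith normal form yields diagonal entries (1,1,1,1,1,1,1,1,1,2).

Computing H_k = (kernel of ∂_k) / (image of ∂_{k+1}):

  H_0: rank C_0 − rank ∂_1 = 6 − 5 = 1, and the invariant factors of ∂_1 are all 1, so H_0 = Z.
  H_1: rank ker ∂_1 − rank ∂_2 = (15 − 5) − 10 = 0, and ∂_2 has invariant factor 2 > 1, so H_1 = Z/2.
  H_2: rank ker ∂_2 − rank ∂_3 = (10 − 10) − 0 = 0, and there is no ∂_3, so H_2 = 0.

Hence the Betti numbers are b_0 = 1, b_1 = 0, b_2 = 0.

b_0 = 1, b_1 = 0, b_2 = 0.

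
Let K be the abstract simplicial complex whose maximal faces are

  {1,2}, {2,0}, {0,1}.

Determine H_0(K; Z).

We work with the vertex ordering 0 < 1 < 2. The simplices of K, each written with vertices in increasing order, are:

  0-simplices (3): [0], [1], [2]
  1-simplices (3): [0,1], [0,2], [1,2]

so the chain groups are C_0 ≅ Z^3, C_1 ≅ Z^3.

Boundary ∂_1: C_1 → C_0 is given by ∂[p,q] = [q] − [p].
This gives a 3×3 integer matrix of rank 2; reducing to Smith normal form yields diagonal entries (1,1).

Now H_k = ker ∂_k / im ∂_{k+1}, so:

  H_0: rank C_0 − rank ∂_1 = 3 − 2 = 1, and the invariant factors of ∂_1 are all 1, so H_0 = Z.

(K is a triangulation of the circle S^1.)

H_0 = Z.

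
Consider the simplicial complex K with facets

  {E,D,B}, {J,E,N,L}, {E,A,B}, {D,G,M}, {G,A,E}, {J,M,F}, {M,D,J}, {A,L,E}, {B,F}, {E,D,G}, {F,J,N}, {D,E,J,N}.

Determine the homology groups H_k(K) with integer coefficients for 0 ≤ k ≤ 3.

H_0 ≅ Z,  H_1 ≅ Z,  H_2 = 0,  H_3 = 0.

Order the vertices as A < B < D < E < F < G < J < L < M < N. Listing each simplex with vertices in this order, K has dimension 3 with simplices:

  0-simplices (10): A, B, D, E, F, G, J, L, M, N
  1-simplices (24): AB, AE, AG, AL, BD, BE, BF, DE, DG, DJ, DM, DN, EG, EJ, EL, EN, FJ, FM, FN, GM, JL, JM, JN, LN
  2-simplices (16): ABE, AEG, AEL, BDE, DEG, DEJ, DEN, DGM, DJM, DJN, EJL, EJN, ELN, FJM, FJN, JLN
  3-simplices (2): DEJN, EJLN

Hence C_0 ≅ Z^10, C_1 ≅ Z^24, C_2 ≅ Z^16, C_3 ≅ Z^2.

Boundary ∂_1: C_1 → C_0 maps an edge to its endpoints' difference, ∂[p,q] = q − p.
The 10×24 boundary matrix has rank 9 and Smith normal form diag(1,1,1,1,1,1,1,1,1).

∂_2: C_2 → C_1 acts by ∂[p,q,r] = [q,r] − [p,r] + [p,q]. For instance
  ∂AEL = EL − AL + AE,
  ∂DJM = JM − DM + DJ.
This gives a 24×16 integer matrix of rank 14; reducing to Smith normal form yields diagonal entries (1,1,1,1,1,1,1,1,1,1,1,1,1,1).

∂_3: C_3 → C_2 sends each 3-simplex σ to the alternating sum Σ_i (−1)^i (σ with its i-th vertex removed). For instance
  ∂DEJN = EJN − DJN + DEN − DEJ,
  ∂EJLN = JLN − ELN + EJN − EJL.
The 16×2 boundary matrix has rank 2 and Smith normal form diag(1,1).

From H_k ≅ ker(∂_k) / im(∂_{k+1}) we obtain:

  H_0: rank C_0 − rank ∂_1 = 10 − 9 = 1, and the invariant factors of ∂_1 are all 1, so H_0 ≅ Z.
  H_1: rank ker ∂_1 − rank ∂_2 = (24 − 9) − 14 = 1, and the invariant factors of ∂_2 are all 1, so H_1 ≅ Z.
  H_2: rank ker ∂_2 − rank ∂_3 = (16 − 14) − 2 = 0, and the invariant factors of ∂_3 are all 1, so H_2 ≅ 0.
  H_3: rank ker ∂_3 − rank ∂_4 = (2 − 2) − 0 = 0, and there is no ∂_4, so H_3 ≅ 0.

As a check, the Euler characteristic is 10 − 24 + 16 − 2 = 0, which agrees with 1 − 1 + 0 − 0 = 0.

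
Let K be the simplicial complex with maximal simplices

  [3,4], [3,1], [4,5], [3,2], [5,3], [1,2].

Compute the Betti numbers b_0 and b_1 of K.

b_0 = 1, b_1 = 2.

K has 5 vertices, 6 edges.
rank ∂_0 = 0, rank ∂_1 = 4 ⇒ b_0 = 5 − 0 − 4 = 1; all invariant factors of ∂_1 are 1 so no torsion. So H_0 ≅ Z.
rank ∂_1 = 4, rank ∂_2 = 0 ⇒ b_1 = 6 − 4 − 0 = 2. So H_1 ≅ Z^2.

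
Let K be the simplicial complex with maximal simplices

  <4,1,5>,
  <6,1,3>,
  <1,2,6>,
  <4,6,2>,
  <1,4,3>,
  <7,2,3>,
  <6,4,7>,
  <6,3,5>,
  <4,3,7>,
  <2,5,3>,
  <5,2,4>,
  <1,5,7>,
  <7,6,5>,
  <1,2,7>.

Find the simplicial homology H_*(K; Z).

H_0 ≅ Z,  H_1 ≅ Z^2,  H_2 ≅ Z.

Order the vertices as 1 < 2 < 3 < 4 < 5 < 6 < 7. Listing each simplex with vertices in this order, K has dimension 2 with simplices:

  0-simplices (7): [1], [2], [3], [4], [5], [6], [7]
  1-simplices (21): [1,2], [1,3], [1,4], [1,5], [1,6], [1,7], [2,3], [2,4], [2,5], [2,6], [2,7], [3,4], [3,5], [3,6], [3,7], [4,5], [4,6], [4,7], [5,6], [5,7], [6,7]
  2-simplices (14): [1,2,6], [1,2,7], [1,3,4], [1,3,6], [1,4,5], [1,5,7], [2,3,5], [2,3,7], [2,4,5], [2,4,6], [3,4,7], [3,5,6], [4,6,7], [5,6,7]

giving chain groups C_0 ≅ Z^7, C_1 ≅ Z^21, C_2 ≅ Z^14.

The boundary map ∂_1: C_1 → C_0 is given by ∂[p,q] = [q] − [p].
The 7×21 boundary matrix has rank 6 and Smith normal form diag(1,1,1,1,1,1).

Boundary ∂_2: C_2 → C_1 sends each 2-simplex [p,q,r] to [q,r] − [p,r] + [p,q]. For instance
  ∂[5,6,7] = [6,7] − [5,7] + [5,6],
  ∂[3,5,6] = [5,6] − [3,6] + [3,5].
The resulting 21×14 matrix has rank 13, and its Smith normal form has invariant factors (1,1,1,1,1,1,1,1,1,1,1,1,1).

From H_k ≅ ker(∂_k) / im(∂_{k+1}) we obtain:

  H_0: rank C_0 − rank ∂_1 = 7 − 6 = 1, and the invariant factors of ∂_1 are all 1, so H_0 ≅ Z.
  H_1: rank ker ∂_1 − rank ∂_2 = (21 − 6) − 13 = 2, and the invariant factors of ∂_2 are all 1, so H_1 ≅ Z^2.
  H_2: rank ker ∂_2 − rank ∂_3 = (14 − 13) − 0 = 1, and there is no ∂_3, so H_2 ≅ Z.

As a check, the Euler characteristic is 7 − 21 + 14 = 0, which agrees with 1 − 2 + 1 = 0.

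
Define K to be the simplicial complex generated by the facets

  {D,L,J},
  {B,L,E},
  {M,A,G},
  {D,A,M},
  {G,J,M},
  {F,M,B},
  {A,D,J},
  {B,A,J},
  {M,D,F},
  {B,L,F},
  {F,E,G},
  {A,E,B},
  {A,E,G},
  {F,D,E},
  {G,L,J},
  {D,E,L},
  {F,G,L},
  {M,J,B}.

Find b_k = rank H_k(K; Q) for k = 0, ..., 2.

Order the vertices as A < B < D < E < F < G < J < L < M. Listing each simplex with vertices in this order, K has dimension 2 with simplices:

  0-simplices (9): A, B, D, E, F, G, J, L, M
  1-simplices (27): AB, AD, AE, AG, AJ, AM, BE, BF, BJ, BL, BM, DE, DF, DJ, DL, DM, EF, EG, EL, FG, FL, FM, GJ, GL, GM, JL, JM
  2-simplices (18): ABE, ABJ, ADJ, ADM, AEG, AGM, BEL, BFL, BFM, BJM, DEF, DEL, DFM, DJL, EFG, FGL, GJL, GJM

so the chain groups are C_0 ≅ Z^9, C_1 ≅ Z^27, C_2 ≅ Z^18.

The boundary map ∂_1: C_1 → C_0 is given by ∂[p,q] = [q] − [p]. For instance
  ∂AM = M − A.
This gives a 9×27 integer matrix of rank 8; reducing to Smith normal form yields diagonal entries (1,1,1,1,1,1,1,1).

Boundary ∂_2: C_2 → C_1 acts by ∂[p,q,r] = [q,r] − [p,r] + [p,q]. For instance
  ∂DFM = FM − DM + DF,
  ∂BJM = JM − BM + BJ.
The resulting 27×18 matrix has rank 18, and its Smith normal form has invariant factors (1,1,1,1,1,1,1,1,1,1,1,1,1,1,1,1,1,2).

From H_k ≅ ker(∂_k) / im(∂_{k+1}) we obtain:

  H_0: rank C_0 − rank ∂_1 = 9 − 8 = 1, and the invariant factors of ∂_1 are all 1, so H_0 ≅ Z.
  H_1: rank ker ∂_1 − rank ∂_2 = (27 − 8) − 18 = 1, and ∂_2 has invariant factor 2 > 1, so H_1 ≅ Z × Z/2.
  H_2: rank ker ∂_2 − rank ∂_3 = (18 − 18) − 0 = 0, and there is no ∂_3, so H_2 ≅ 0.

As a check, the Euler characteristic is 9 − 27 + 18 = 0, which agrees with 1 − 1 + 0 = 0.

Hence the Betti numbers are b_0 = 1, b_1 = 1, b_2 = 0.

b_0 = 1, b_1 = 1, b_2 = 0.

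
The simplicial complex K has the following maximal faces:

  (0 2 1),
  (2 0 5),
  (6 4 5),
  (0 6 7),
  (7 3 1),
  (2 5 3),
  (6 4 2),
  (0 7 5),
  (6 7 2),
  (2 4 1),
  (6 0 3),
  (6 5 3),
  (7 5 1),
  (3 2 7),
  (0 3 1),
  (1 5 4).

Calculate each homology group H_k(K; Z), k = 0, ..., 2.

We work with the vertex ordering 0 < 1 < 2 < 3 < 4 < 5 < 6 < 7. The simplices of K, each written with vertices in increasing order, are:

  0-simplices (8): [0], [1], [2], [3], [4], [5], [6], [7]
  1-simplices (24): (24 of them)
  2-simplices (16): [0,1,2], [0,1,3], [0,2,5], [0,3,6], [0,5,7], [0,6,7], [1,2,4], [1,3,7], [1,4,5], [1,5,7], [2,3,5], [2,3,7], [2,4,6], [2,6,7], [3,5,6], [4,5,6]

so the chain groups are C_0 ≅ Z^8, C_1 ≅ Z^24, C_2 ≅ Z^16.

∂_1: C_1 → C_0 is given by ∂[p,q] = [q] − [p]. For instance
  ∂[1,4] = [4] − [1].
This gives a 8×24 integer matrix of rank 7; reducing to Smith normal form yields diagonal entries (1,1,1,1,1,1,1).

∂_2: C_2 → C_1 acts by ∂[p,q,r] = [q,r] − [p,r] + [p,q]. For instance
  ∂[0,2,5] = [2,5] − [0,5] + [0,2],
  ∂[0,5,7] = [5,7] − [0,7] + [0,5].
The 24×16 boundary matrix has rank 15 and Smith normal form diag(1,1,1,1,1,1,1,1,1,1,1,1,1,1,1).

Reading off H_k = ker ∂_k / im ∂_{k+1}:

  H_0: rank C_0 − rank ∂_1 = 8 − 7 = 1, and the invariant factors of ∂_1 are all 1, so H_0 ≅ Z.
  H_1: rank ker ∂_1 − rank ∂_2 = (24 − 7) − 15 = 2, and the invariant factors of ∂_2 are all 1, so H_1 ≅ Z^2.
  H_2: rank ker ∂_2 − rank ∂_3 = (16 − 15) − 0 = 1, and there is no ∂_3, so H_2 ≅ Z.

As a check, the Euler characteristic is 8 − 24 + 16 = 0, which agrees with 1 − 2 + 1 = 0.

H_0 ≅ Z,  H_1 ≅ Z^2,  H_2 ≅ Z.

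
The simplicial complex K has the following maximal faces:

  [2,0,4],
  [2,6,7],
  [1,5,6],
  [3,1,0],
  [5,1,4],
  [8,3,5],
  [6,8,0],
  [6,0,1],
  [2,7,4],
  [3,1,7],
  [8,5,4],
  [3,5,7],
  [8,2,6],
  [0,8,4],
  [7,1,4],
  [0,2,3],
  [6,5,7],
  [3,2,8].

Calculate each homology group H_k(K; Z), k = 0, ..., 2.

H_0 = Z,  H_1 = Z × Z/2,  H_2 = 0.

We work with the vertex ordering 0 < 1 < 2 < 3 < 4 < 5 < 6 < 7 < 8. The simplices of K, each written with vertices in increasing order, are:

  0-simplices (9): [0], [1], [2], [3], [4], [5], [6], [7], [8]
  1-simplices (27): (27 of them)
  2-simplices (18): [0,1,3], [0,1,6], [0,2,3], [0,2,4], [0,4,8], [0,6,8], [1,3,7], [1,4,5], [1,4,7], [1,5,6], [2,3,8], [2,4,7], [2,6,7], [2,6,8], [3,5,7], [3,5,8], [4,5,8], [5,6,7]

so the chain groups are C_0 ≅ Z^9, C_1 ≅ Z^27, C_2 ≅ Z^18.

The boundary map ∂_1: C_1 → C_0 is given by ∂[p,q] = [q] − [p]. For instance
  ∂[0,6] = [6] − [0].
The resulting 9×27 matrix has rank 8, and its Smith normal form has invariant factors (1,1,1,1,1,1,1,1).

Boundary ∂_2: C_2 → C_1 sends each 2-simplex [p,q,r] to [q,r] − [p,r] + [p,q]. For instance
  ∂[1,3,7] = [3,7] − [1,7] + [1,3],
  ∂[2,3,8] = [3,8] − [2,8] + [2,3].
As a 27×18 matrix over Z this has rank 18, with invariant factors (1,1,1,1,1,1,1,1,1,1,1,1,1,1,1,1,1,2).

Now H_k = ker ∂_k / im ∂_{k+1}, so:

  H_0: rank C_0 − rank ∂_1 = 9 − 8 = 1, and the invariant factors of ∂_1 are all 1, so H_0 ≅ Z.
  H_1: rank ker ∂_1 − rank ∂_2 = (27 − 8) − 18 = 1, and ∂_2 has invariant factor 2 > 1, so H_1 ≅ Z × Z/2.
  H_2: rank ker ∂_2 − rank ∂_3 = (18 − 18) − 0 = 0, and there is no ∂_3, so H_2 ≅ 0.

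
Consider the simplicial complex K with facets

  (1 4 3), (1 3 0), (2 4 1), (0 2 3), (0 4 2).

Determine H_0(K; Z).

Fix the vertex order 0 < 1 < 2 < 3 < 4 and write every simplex with vertices in increasing order. Then dim K = 2 and the simplices of K are:

  0-simplices (5): [0], [1], [2], [3], [4]
  1-simplices (10): [0,1], [0,2], [0,3], [0,4], [1,2], [1,3], [1,4], [2,3], [2,4], [3,4]
  2-simplices (5): [0,1,3], [0,2,3], [0,2,4], [1,2,4], [1,3,4]

so the chain groups are C_0 ≅ Z^5, C_1 ≅ Z^10, C_2 ≅ Z^5.

Boundary ∂_1: C_1 → C_0 is given by ∂[p,q] = [q] − [p]. For instance
  ∂[0,2] = [2] − [0].
The 5×10 boundary matrix has rank 4 and Smith normal form diag(1,1,1,1).

Boundary ∂_2: C_2 → C_1 maps a triangle to the signed sum of its edges. For instance
  ∂[0,1,3] = [1,3] − [0,3] + [0,1],
  ∂[1,3,4] = [3,4] − [1,4] + [1,3].
The resulting 10×5 matrix has rank 5, and its Smith normal form has invariant factors (1,1,1,1,1).

Reading off H_k = ker ∂_k / im ∂_{k+1}:

  H_0: rank C_0 − rank ∂_1 = 5 − 4 = 1, and the invariant factors of ∂_1 are all 1, so H_0 ≅ Z.

(K is a triangulation of the Möbius band.)

H_0 = Z.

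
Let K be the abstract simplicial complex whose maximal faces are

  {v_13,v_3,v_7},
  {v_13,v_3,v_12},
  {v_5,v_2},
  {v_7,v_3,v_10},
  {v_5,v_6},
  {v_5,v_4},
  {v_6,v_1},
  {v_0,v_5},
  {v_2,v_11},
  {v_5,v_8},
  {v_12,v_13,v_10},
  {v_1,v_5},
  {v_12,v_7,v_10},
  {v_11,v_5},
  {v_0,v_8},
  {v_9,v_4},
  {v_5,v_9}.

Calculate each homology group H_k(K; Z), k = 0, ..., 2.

H_0 = Z^2,  H_1 = Z^5,  H_2 = 0.

Take the total order v_0 < v_1 < v_2 < v_3 < v_4 < v_5 < v_6 < v_7 < v_8 < v_9 < v_10 < v_11 < v_12 < v_13 on the vertex set. Then K (dimension 2) consists of the simplices:

  0-simplices (14): [v_0], [v_1], [v_2], [v_3], [v_4], [v_5], [v_6], [v_7], [v_8], [v_9], [v_10], [v_11], [v_12], [v_13]
  1-simplices (22): (22 of them)
  2-simplices (5): [v_3,v_7,v_10], [v_3,v_7,v_13], [v_3,v_12,v_13], [v_7,v_10,v_12], [v_10,v_12,v_13]

so the chain groups are C_0 ≅ Z^14, C_1 ≅ Z^22, C_2 ≅ Z^5.

Boundary ∂_1: C_1 → C_0 sends each edge [p,q] (with p < q) to q − p. For instance
  ∂[v_5,v_8] = [v_8] − [v_5].
This gives a 14×22 integer matrix of rank 12; reducing to Smith normal form yields diagonal entries (1,1,1,1,1,1,1,1,1,1,1,1).

∂_2: C_2 → C_1 maps a triangle to the signed sum of its edges. For instance
  ∂[v_7,v_10,v_12] = [v_10,v_12] − [v_7,v_12] + [v_7,v_10],
  ∂[v_3,v_7,v_13] = [v_7,v_13] − [v_3,v_13] + [v_3,v_7].
As a 22×5 matrix over Z this has rank 5, with invariant factors (1,1,1,1,1).

From H_k ≅ ker(∂_k) / im(∂_{k+1}) we obtain:

  H_0: rank C_0 − rank ∂_1 = 14 − 12 = 2, and the invariant factors of ∂_1 are all 1, so H_0 ≅ Z^2.
  H_1: rank ker ∂_1 − rank ∂_2 = (22 − 12) − 5 = 5, and the invariant factors of ∂_2 are all 1, so H_1 ≅ Z^5.
  H_2: rank ker ∂_2 − rank ∂_3 = (5 − 5) − 0 = 0, and there is no ∂_3, so H_2 ≅ 0.

(K is a triangulation of the disjoint union of a wedge of 4 circles and the Möbius band.)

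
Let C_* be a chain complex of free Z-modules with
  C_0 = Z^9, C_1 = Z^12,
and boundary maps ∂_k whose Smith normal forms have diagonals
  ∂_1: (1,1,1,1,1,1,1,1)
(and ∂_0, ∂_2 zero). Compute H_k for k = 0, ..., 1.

H_0: b_0 = 9 − 0 − 8 = 1; torsion from ∂_1 factors > 1: none. So H_0 = Z.
H_1: b_1 = 12 − 8 − 0 = 4; torsion from ∂_2 factors > 1: none. So H_1 = Z^4.

H_0 = Z,  H_1 = Z^4.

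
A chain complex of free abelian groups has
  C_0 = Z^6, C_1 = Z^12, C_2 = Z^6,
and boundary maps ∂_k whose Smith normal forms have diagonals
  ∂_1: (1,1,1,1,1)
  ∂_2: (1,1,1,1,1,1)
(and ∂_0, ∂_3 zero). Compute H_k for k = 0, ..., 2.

H_0: b_0 = 6 − 0 − 5 = 1; torsion from ∂_1 factors > 1: none. So H_0 ≅ Z.
H_1: b_1 = 12 − 5 − 6 = 1; torsion from ∂_2 factors > 1: none. So H_1 ≅ Z.
H_2: b_2 = 6 − 6 − 0 = 0; torsion from ∂_3 factors > 1: none. So H_2 ≅ 0.

H_0 ≅ Z,  H_1 ≅ Z,  H_2 = 0.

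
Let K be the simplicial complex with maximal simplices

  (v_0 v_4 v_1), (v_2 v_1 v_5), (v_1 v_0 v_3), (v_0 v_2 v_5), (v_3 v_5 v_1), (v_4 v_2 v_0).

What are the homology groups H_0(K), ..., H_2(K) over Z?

We work with the vertex ordering v_0 < v_1 < v_2 < v_3 < v_4 < v_5. The simplices of K, each written with vertices in increasing order, are:

  0-simplices (6): [v_0], [v_1], [v_2], [v_3], [v_4], [v_5]
  1-simplices (12): [v_0,v_1], [v_0,v_2], [v_0,v_3], [v_0,v_4], [v_0,v_5], [v_1,v_2], [v_1,v_3], [v_1,v_4], [v_1,v_5], [v_2,v_4], [v_2,v_5], [v_3,v_5]
  2-simplices (6): [v_0,v_1,v_3], [v_0,v_1,v_4], [v_0,v_2,v_4], [v_0,v_2,v_5], [v_1,v_2,v_5], [v_1,v_3,v_5]

giving chain groups C_0 ≅ Z^6, C_1 ≅ Z^12, C_2 ≅ Z^6.

∂_1: C_1 → C_0 is given by ∂[p,q] = [q] − [p]. For instance
  ∂[v_2,v_4] = [v_4] − [v_2].
This gives a 6×12 integer matrix of rank 5; reducing to Smith normal form yields diagonal entries (1,1,1,1,1).

∂_2: C_2 → C_1 sends each 2-simplex [p,q,r] to [q,r] − [p,r] + [p,q]. For instance
  ∂[v_0,v_1,v_4] = [v_1,v_4] − [v_0,v_4] + [v_0,v_1],
  ∂[v_1,v_3,v_5] = [v_3,v_5] − [v_1,v_5] + [v_1,v_3].
The 12×6 boundary matrix has rank 6 and Smith normal form diag(1,1,1,1,1,1).

From H_k ≅ ker(∂_k) / im(∂_{k+1}) we obtain:

  H_0: rank C_0 − rank ∂_1 = 6 − 5 = 1, and the invariant factors of ∂_1 are all 1, so H_0 = Z.
  H_1: rank ker ∂_1 − rank ∂_2 = (12 − 5) − 6 = 1, and the invariant factors of ∂_2 are all 1, so H_1 = Z.
  H_2: rank ker ∂_2 − rank ∂_3 = (6 − 6) − 0 = 0, and there is no ∂_3, so H_2 = 0.

As a check, the Euler characteristic is 6 − 12 + 6 = 0, which agrees with 1 − 1 + 0 = 0.
(K is a triangulation of the cylinder S^1 x I.)

H_0 = Z,  H_1 = Z,  H_2 = 0.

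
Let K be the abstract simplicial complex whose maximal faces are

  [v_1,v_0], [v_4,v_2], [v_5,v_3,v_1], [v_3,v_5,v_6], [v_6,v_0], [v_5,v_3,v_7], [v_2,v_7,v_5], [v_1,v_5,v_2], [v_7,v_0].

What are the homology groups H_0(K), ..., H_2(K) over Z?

H_0 ≅ Z,  H_1 ≅ Z^2,  H_2 = 0.

Fix the vertex order v_0 < v_1 < v_2 < v_3 < v_4 < v_5 < v_6 < v_7 and write every simplex with vertices in increasing order. Then dim K = 2 and the simplices of K are:

  0-simplices (8): [v_0], [v_1], [v_2], [v_3], [v_4], [v_5], [v_6], [v_7]
  1-simplices (14): [v_0,v_1], [v_0,v_6], [v_0,v_7], [v_1,v_2], [v_1,v_3], [v_1,v_5], [v_2,v_4], [v_2,v_5], [v_2,v_7], [v_3,v_5], [v_3,v_6], [v_3,v_7], [v_5,v_6], [v_5,v_7]
  2-simplices (5): [v_1,v_2,v_5], [v_1,v_3,v_5], [v_2,v_5,v_7], [v_3,v_5,v_6], [v_3,v_5,v_7]

so the chain groups are C_0 ≅ Z^8, C_1 ≅ Z^14, C_2 ≅ Z^5.

Boundary ∂_1: C_1 → C_0 maps an edge to its endpoints' difference, ∂[p,q] = q − p. For instance
  ∂[v_1,v_2] = [v_2] − [v_1].
As a 8×14 matrix over Z this has rank 7, with invariant factors (1,1,1,1,1,1,1).

Boundary ∂_2: C_2 → C_1 maps a triangle to the signed sum of its edges. For instance
  ∂[v_3,v_5,v_7] = [v_5,v_7] − [v_3,v_7] + [v_3,v_5],
  ∂[v_3,v_5,v_6] = [v_5,v_6] − [v_3,v_6] + [v_3,v_5].
The resulting 14×5 matrix has rank 5, and its Smith normal form has invariant factors (1,1,1,1,1).

Reading off H_k = ker ∂_k / im ∂_{k+1}:

  H_0: rank C_0 − rank ∂_1 = 8 − 7 = 1, and the invariant factors of ∂_1 are all 1, so H_0 = Z.
  H_1: rank ker ∂_1 − rank ∂_2 = (14 − 7) − 5 = 2, and the invariant factors of ∂_2 are all 1, so H_1 = Z^2.
  H_2: rank ker ∂_2 − rank ∂_3 = (5 − 5) − 0 = 0, and there is no ∂_3, so H_2 = 0.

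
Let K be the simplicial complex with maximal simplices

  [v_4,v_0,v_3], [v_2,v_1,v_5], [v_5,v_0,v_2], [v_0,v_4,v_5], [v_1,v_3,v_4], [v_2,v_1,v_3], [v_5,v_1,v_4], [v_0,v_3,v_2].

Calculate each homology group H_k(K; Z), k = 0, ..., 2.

H_0 ≅ Z,  H_1 = 0,  H_2 ≅ Z.

Order the vertices as v_0 < v_1 < v_2 < v_3 < v_4 < v_5. Listing each simplex with vertices in this order, K has dimension 2 with simplices:

  0-simplices (6): [v_0], [v_1], [v_2], [v_3], [v_4], [v_5]
  1-simplices (12): [v_0,v_2], [v_0,v_3], [v_0,v_4], [v_0,v_5], [v_1,v_2], [v_1,v_3], [v_1,v_4], [v_1,v_5], [v_2,v_3], [v_2,v_5], [v_3,v_4], [v_4,v_5]
  2-simplices (8): [v_0,v_2,v_3], [v_0,v_2,v_5], [v_0,v_3,v_4], [v_0,v_4,v_5], [v_1,v_2,v_3], [v_1,v_2,v_5], [v_1,v_3,v_4], [v_1,v_4,v_5]

Hence C_0 ≅ Z^6, C_1 ≅ Z^12, C_2 ≅ Z^8.

∂_1: C_1 → C_0 maps an edge to its endpoints' difference, ∂[p,q] = q − p.
The resulting 6×12 matrix has rank 5, and its Smith normal form has invariant factors (1,1,1,1,1).

∂_2: C_2 → C_1 acts by ∂[p,q,r] = [q,r] − [p,r] + [p,q]. For instance
  ∂[v_0,v_4,v_5] = [v_4,v_5] − [v_0,v_5] + [v_0,v_4],
  ∂[v_0,v_3,v_4] = [v_3,v_4] − [v_0,v_4] + [v_0,v_3].
The resulting 12×8 matrix has rank 7, and its Smith normal form has invariant factors (1,1,1,1,1,1,1).

From H_k ≅ ker(∂_k) / im(∂_{k+1}) we obtain:

  H_0: rank C_0 − rank ∂_1 = 6 − 5 = 1, and the invariant factors of ∂_1 are all 1, so H_0 ≅ Z.
  H_1: rank ker ∂_1 − rank ∂_2 = (12 − 5) − 7 = 0, and the invariant factors of ∂_2 are all 1, so H_1 ≅ 0.
  H_2: rank ker ∂_2 − rank ∂_3 = (8 − 7) − 0 = 1, and there is no ∂_3, so H_2 ≅ Z.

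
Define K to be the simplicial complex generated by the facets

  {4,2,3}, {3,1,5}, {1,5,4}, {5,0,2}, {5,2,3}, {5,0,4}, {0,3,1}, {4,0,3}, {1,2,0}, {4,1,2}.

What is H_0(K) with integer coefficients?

H_0 = Z.

Take the total order 0 < 1 < 2 < 3 < 4 < 5 on the vertex set. Then K (dimension 2) consists of the simplices:

  0-simplices (6): [0], [1], [2], [3], [4], [5]
  1-simplices (15): [0,1], [0,2], [0,3], [0,4], [0,5], [1,2], [1,3], [1,4], [1,5], [2,3], [2,4], [2,5], [3,4], [3,5], [4,5]
  2-simplices (10): [0,1,2], [0,1,3], [0,2,5], [0,3,4], [0,4,5], [1,2,4], [1,3,5], [1,4,5], [2,3,4], [2,3,5]

so the chain groups are C_0 ≅ Z^6, C_1 ≅ Z^15, C_2 ≅ Z^10.

Boundary ∂_1: C_1 → C_0 maps an edge to its endpoints' difference, ∂[p,q] = q − p. For instance
  ∂[2,4] = [4] − [2].
The resulting 6×15 matrix has rank 5, and its Smith normal form has invariant factors (1,1,1,1,1).

The boundary map ∂_2: C_2 → C_1 maps a triangle to the signed sum of its edges. For instance
  ∂[2,3,4] = [3,4] − [2,4] + [2,3],
  ∂[1,4,5] = [4,5] − [1,5] + [1,4].
As a 15×10 matrix over Z this has rank 10, with invariant factors (1,1,1,1,1,1,1,1,1,2).

Reading off H_k = ker ∂_k / im ∂_{k+1}:

  H_0: rank C_0 − rank ∂_1 = 6 − 5 = 1, and the invariant factors of ∂_1 are all 1, so H_0 ≅ Z.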